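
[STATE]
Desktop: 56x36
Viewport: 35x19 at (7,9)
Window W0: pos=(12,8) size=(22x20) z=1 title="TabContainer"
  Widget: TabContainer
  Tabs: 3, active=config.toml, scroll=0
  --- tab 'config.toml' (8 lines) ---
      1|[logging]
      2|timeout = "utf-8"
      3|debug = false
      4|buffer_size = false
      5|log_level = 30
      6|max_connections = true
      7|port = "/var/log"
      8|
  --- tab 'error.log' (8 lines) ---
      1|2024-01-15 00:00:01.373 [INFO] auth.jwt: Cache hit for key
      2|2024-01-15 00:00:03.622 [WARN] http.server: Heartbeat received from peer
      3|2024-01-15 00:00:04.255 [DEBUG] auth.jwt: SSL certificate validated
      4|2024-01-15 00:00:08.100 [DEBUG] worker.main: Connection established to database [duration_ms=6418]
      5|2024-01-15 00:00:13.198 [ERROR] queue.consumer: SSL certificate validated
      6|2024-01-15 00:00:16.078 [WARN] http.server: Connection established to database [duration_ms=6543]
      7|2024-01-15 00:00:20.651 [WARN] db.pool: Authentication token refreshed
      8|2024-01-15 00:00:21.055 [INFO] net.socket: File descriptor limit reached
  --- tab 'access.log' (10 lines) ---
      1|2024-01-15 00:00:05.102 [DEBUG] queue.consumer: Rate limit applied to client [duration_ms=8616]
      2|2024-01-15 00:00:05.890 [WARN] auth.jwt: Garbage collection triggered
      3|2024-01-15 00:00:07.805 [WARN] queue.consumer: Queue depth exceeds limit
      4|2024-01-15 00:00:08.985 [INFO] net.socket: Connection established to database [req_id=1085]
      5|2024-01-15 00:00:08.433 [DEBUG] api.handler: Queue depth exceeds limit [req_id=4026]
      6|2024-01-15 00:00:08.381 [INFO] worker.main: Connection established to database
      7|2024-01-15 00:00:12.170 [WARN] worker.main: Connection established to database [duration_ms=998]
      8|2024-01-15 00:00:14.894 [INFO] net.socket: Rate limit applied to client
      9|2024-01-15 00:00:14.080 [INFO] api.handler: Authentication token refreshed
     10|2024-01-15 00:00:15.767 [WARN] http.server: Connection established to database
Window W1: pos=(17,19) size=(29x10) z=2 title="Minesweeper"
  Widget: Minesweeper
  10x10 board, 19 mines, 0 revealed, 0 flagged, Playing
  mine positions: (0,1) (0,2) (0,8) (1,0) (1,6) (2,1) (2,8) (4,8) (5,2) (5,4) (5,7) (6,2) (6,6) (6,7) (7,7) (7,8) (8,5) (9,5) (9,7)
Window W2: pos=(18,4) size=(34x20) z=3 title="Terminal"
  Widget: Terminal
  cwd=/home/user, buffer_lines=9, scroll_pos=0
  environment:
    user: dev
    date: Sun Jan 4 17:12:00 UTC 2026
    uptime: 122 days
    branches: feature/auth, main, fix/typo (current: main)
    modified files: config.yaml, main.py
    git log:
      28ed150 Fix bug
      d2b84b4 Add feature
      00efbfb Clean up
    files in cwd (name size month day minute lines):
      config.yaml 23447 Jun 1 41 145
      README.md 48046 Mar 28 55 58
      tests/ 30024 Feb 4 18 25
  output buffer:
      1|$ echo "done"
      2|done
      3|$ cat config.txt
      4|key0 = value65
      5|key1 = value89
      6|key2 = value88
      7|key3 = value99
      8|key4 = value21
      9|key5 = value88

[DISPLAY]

     ┃ TabC┃$ cat config.txt       
     ┠─────┃key0 = value65         
     ┃[conf┃key1 = value89         
     ┃─────┃key2 = value88         
     ┃[logg┃key3 = value99         
     ┃timeo┃key4 = value21         
     ┃debug┃key5 = value88         
     ┃buffe┃$ █                    
     ┃log_l┃                       
     ┃max_c┃                       
     ┃port┏┃                       
     ┃    ┃┃                       
     ┃    ┠┃                       
     ┃    ┃┃                       
     ┃    ┃┗━━━━━━━━━━━━━━━━━━━━━━━
     ┃    ┃■■■■■■■■■■              
     ┃    ┃■■■■■■■■■■              
     ┃    ┃■■■■■■■■■■              
     ┗━━━━┃■■■■■■■■■■              


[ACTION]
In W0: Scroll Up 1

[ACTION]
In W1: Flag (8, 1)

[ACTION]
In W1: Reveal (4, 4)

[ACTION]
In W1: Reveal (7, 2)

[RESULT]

     ┃ TabC┃$ cat config.txt       
     ┠─────┃key0 = value65         
     ┃[conf┃key1 = value89         
     ┃─────┃key2 = value88         
     ┃[logg┃key3 = value99         
     ┃timeo┃key4 = value21         
     ┃debug┃key5 = value88         
     ┃buffe┃$ █                    
     ┃log_l┃                       
     ┃max_c┃                       
     ┃port┏┃                       
     ┃    ┃┃                       
     ┃    ┠┃                       
     ┃    ┃┃                       
     ┃    ┃┗━━━━━━━━━━━━━━━━━━━━━━━
     ┃    ┃■■■■■■■■■■              
     ┃    ┃■■■■■■■■■■              
     ┃    ┃■■■■1■■■■■              
     ┗━━━━┃■■■■■■■■■■              


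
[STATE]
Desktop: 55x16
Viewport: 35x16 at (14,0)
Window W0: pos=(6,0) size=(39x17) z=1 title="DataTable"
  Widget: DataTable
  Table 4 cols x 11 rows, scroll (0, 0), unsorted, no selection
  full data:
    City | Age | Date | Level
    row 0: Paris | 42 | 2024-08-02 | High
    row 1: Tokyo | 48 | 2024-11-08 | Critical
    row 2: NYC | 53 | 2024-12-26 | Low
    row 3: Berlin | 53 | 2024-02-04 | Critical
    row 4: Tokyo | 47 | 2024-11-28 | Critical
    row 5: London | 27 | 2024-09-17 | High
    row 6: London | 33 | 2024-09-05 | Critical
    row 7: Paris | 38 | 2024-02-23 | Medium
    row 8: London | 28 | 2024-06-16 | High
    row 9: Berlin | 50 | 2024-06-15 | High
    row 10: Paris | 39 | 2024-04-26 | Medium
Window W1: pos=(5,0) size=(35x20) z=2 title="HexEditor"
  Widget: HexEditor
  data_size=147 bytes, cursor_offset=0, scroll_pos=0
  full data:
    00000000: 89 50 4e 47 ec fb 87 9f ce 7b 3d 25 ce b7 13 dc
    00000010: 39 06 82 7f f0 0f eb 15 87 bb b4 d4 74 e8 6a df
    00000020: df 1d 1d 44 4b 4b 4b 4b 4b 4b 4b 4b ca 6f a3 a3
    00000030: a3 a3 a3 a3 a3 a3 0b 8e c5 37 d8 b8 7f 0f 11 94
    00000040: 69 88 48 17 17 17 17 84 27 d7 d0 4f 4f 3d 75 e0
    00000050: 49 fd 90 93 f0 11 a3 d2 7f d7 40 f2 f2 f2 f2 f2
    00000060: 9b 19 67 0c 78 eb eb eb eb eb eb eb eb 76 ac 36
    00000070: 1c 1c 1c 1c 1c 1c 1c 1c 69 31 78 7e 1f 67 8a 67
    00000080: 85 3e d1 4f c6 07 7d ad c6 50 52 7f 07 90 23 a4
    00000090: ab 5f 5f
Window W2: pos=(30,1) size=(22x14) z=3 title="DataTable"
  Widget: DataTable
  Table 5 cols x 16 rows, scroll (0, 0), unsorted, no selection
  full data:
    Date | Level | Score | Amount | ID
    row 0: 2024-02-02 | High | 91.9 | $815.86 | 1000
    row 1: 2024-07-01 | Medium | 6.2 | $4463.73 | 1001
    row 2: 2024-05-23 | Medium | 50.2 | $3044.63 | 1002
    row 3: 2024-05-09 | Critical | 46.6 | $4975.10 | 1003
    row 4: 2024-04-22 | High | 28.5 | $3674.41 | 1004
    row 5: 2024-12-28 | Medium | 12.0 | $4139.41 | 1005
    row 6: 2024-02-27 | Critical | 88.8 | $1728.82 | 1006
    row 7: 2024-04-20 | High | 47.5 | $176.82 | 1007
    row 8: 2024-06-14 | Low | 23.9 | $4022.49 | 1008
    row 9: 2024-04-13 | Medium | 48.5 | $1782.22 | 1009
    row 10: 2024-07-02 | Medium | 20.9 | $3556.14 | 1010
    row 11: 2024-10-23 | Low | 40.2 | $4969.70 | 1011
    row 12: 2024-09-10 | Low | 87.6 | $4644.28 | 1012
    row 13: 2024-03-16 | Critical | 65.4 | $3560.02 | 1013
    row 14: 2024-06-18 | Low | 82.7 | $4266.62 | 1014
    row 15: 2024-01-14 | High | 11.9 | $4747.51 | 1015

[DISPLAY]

━━━━━━━━━━━━━━━━━━━━━━━━━┓━━━━┓    
or              ┏━━━━━━━━━━━━━━━━━━
────────────────┃ DataTable        
  89 50 4e 47 ec┠──────────────────
  39 06 82 7f f0┃Date      │Level  
  df 1d 1d 44 4b┃──────────┼───────
  a3 a3 a3 a3 a3┃2024-02-02│High   
  69 88 48 17 17┃2024-07-01│Medium 
  49 fd 90 93 f0┃2024-05-23│Medium 
  9b 19 67 0c 78┃2024-05-09│Critica
  1c 1c 1c 1c 1c┃2024-04-22│High   
  85 3e d1 4f c6┃2024-12-28│Medium 
  ab 5f 5f      ┃2024-02-27│Critica
                ┃2024-04-20│High   
                ┗━━━━━━━━━━━━━━━━━━
                         ┃    ┃    


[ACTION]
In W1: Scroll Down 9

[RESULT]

━━━━━━━━━━━━━━━━━━━━━━━━━┓━━━━┓    
or              ┏━━━━━━━━━━━━━━━━━━
────────────────┃ DataTable        
  ab 5f 5f      ┠──────────────────
                ┃Date      │Level  
                ┃──────────┼───────
                ┃2024-02-02│High   
                ┃2024-07-01│Medium 
                ┃2024-05-23│Medium 
                ┃2024-05-09│Critica
                ┃2024-04-22│High   
                ┃2024-12-28│Medium 
                ┃2024-02-27│Critica
                ┃2024-04-20│High   
                ┗━━━━━━━━━━━━━━━━━━
                         ┃    ┃    


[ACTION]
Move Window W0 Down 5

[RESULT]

━━━━━━━━━━━━━━━━━━━━━━━━━┓    ┃    
or              ┏━━━━━━━━━━━━━━━━━━
────────────────┃ DataTable        
  ab 5f 5f      ┠──────────────────
                ┃Date      │Level  
                ┃──────────┼───────
                ┃2024-02-02│High   
                ┃2024-07-01│Medium 
                ┃2024-05-23│Medium 
                ┃2024-05-09│Critica
                ┃2024-04-22│High   
                ┃2024-12-28│Medium 
                ┃2024-02-27│Critica
                ┃2024-04-20│High   
                ┗━━━━━━━━━━━━━━━━━━
                         ┃━━━━┛    


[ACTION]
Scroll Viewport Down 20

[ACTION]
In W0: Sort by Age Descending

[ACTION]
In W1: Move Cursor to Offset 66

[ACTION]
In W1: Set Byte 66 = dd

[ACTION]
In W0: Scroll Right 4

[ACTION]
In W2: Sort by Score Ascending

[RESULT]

━━━━━━━━━━━━━━━━━━━━━━━━━┓    ┃    
or              ┏━━━━━━━━━━━━━━━━━━
────────────────┃ DataTable        
  ab 5f 5f      ┠──────────────────
                ┃Date      │Level  
                ┃──────────┼───────
                ┃2024-07-01│Medium 
                ┃2024-01-14│High   
                ┃2024-12-28│Medium 
                ┃2024-07-02│Medium 
                ┃2024-06-14│Low    
                ┃2024-04-22│High   
                ┃2024-10-23│Low    
                ┃2024-05-09│Critica
                ┗━━━━━━━━━━━━━━━━━━
                         ┃━━━━┛    


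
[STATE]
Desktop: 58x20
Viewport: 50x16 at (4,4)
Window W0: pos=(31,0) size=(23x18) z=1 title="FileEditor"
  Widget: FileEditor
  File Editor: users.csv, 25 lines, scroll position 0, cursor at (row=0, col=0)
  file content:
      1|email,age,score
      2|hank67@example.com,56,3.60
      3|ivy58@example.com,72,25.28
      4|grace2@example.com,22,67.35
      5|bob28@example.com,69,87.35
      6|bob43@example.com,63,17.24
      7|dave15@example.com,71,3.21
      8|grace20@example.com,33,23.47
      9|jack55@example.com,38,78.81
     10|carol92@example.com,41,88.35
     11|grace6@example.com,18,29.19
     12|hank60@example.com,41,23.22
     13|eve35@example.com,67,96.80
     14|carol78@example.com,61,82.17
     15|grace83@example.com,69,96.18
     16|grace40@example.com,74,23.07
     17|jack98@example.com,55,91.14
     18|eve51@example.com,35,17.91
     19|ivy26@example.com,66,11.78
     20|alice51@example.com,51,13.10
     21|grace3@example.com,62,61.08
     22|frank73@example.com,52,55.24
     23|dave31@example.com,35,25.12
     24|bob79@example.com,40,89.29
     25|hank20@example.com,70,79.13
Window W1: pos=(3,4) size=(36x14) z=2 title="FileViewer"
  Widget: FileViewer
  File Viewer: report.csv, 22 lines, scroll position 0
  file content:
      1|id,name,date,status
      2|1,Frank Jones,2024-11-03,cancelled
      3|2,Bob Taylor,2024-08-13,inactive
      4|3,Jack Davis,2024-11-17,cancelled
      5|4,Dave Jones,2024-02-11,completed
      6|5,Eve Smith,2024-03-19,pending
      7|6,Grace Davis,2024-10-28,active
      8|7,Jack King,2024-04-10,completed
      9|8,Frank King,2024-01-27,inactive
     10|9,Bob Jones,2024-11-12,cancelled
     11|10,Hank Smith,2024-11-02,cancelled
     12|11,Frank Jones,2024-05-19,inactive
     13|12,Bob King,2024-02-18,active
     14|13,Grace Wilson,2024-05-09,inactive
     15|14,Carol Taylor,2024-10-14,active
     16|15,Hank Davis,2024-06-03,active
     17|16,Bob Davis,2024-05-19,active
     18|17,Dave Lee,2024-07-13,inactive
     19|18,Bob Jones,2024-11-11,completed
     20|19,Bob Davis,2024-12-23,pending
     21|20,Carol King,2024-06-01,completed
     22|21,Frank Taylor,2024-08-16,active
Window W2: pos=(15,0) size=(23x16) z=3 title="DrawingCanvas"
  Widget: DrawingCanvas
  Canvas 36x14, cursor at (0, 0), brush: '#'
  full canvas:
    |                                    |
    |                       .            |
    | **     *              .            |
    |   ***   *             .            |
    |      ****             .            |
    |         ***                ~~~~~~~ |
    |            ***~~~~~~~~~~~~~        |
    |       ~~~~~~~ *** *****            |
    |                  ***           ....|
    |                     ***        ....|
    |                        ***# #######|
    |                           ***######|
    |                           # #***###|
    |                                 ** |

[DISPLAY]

━━━━━━━━━━━┃                     ┃┓example.com,5█┃
 FileViewer┃ **     *            ┃┃xample.com,72░┃
───────────┃   ***   *           ┃┨example.com,2░┃
id,name,dat┃      ****           ┃┃xample.com,69░┃
1,Frank Jon┃         ***         ┃┃xample.com,63░┃
2,Bob Taylo┃            ***~~~~~~┃┃example.com,7░┃
3,Jack Davi┃       ~~~~~~~ *** **┃┃@example.com,░┃
4,Dave Jone┃                  ***┃┃example.com,3░┃
5,Eve Smith┃                     ┃┃@example.com,░┃
6,Grace Dav┃                     ┃┃example.com,1░┃
7,Jack King┃                     ┃┃example.com,4░┃
8,Frank Kin┗━━━━━━━━━━━━━━━━━━━━━┛┃xample.com,67░┃
9,Bob Jones,2024-11-12,cancelled ▼┃@example.com,▼┃
━━━━━━━━━━━━━━━━━━━━━━━━━━━━━━━━━━┛━━━━━━━━━━━━━━┛
                                                  
                                                  


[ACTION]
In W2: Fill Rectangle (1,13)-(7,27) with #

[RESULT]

━━━━━━━━━━━┃             ########┃┓example.com,5█┃
 FileViewer┃ **     *    ########┃┃xample.com,72░┃
───────────┃   ***   *   ########┃┨example.com,2░┃
id,name,dat┃      ****   ########┃┃xample.com,69░┃
1,Frank Jon┃         *** ########┃┃xample.com,63░┃
2,Bob Taylo┃            *########┃┃example.com,7░┃
3,Jack Davi┃       ~~~~~~########┃┃@example.com,░┃
4,Dave Jone┃                  ***┃┃example.com,3░┃
5,Eve Smith┃                     ┃┃@example.com,░┃
6,Grace Dav┃                     ┃┃example.com,1░┃
7,Jack King┃                     ┃┃example.com,4░┃
8,Frank Kin┗━━━━━━━━━━━━━━━━━━━━━┛┃xample.com,67░┃
9,Bob Jones,2024-11-12,cancelled ▼┃@example.com,▼┃
━━━━━━━━━━━━━━━━━━━━━━━━━━━━━━━━━━┛━━━━━━━━━━━━━━┛
                                                  
                                                  


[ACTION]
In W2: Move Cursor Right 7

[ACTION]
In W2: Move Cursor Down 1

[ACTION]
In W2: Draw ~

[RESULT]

━━━━━━━━━━━┃       ~     ########┃┓example.com,5█┃
 FileViewer┃ **     *    ########┃┃xample.com,72░┃
───────────┃   ***   *   ########┃┨example.com,2░┃
id,name,dat┃      ****   ########┃┃xample.com,69░┃
1,Frank Jon┃         *** ########┃┃xample.com,63░┃
2,Bob Taylo┃            *########┃┃example.com,7░┃
3,Jack Davi┃       ~~~~~~########┃┃@example.com,░┃
4,Dave Jone┃                  ***┃┃example.com,3░┃
5,Eve Smith┃                     ┃┃@example.com,░┃
6,Grace Dav┃                     ┃┃example.com,1░┃
7,Jack King┃                     ┃┃example.com,4░┃
8,Frank Kin┗━━━━━━━━━━━━━━━━━━━━━┛┃xample.com,67░┃
9,Bob Jones,2024-11-12,cancelled ▼┃@example.com,▼┃
━━━━━━━━━━━━━━━━━━━━━━━━━━━━━━━━━━┛━━━━━━━━━━━━━━┛
                                                  
                                                  


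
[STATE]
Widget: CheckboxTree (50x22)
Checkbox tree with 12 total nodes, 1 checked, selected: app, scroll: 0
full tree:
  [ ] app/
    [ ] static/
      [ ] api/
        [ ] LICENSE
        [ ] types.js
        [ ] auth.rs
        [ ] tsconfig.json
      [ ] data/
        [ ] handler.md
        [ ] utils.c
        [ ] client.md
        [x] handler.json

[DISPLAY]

>[-] app/                                         
   [-] static/                                    
     [ ] api/                                     
       [ ] LICENSE                                
       [ ] types.js                               
       [ ] auth.rs                                
       [ ] tsconfig.json                          
     [-] data/                                    
       [ ] handler.md                             
       [ ] utils.c                                
       [ ] client.md                              
       [x] handler.json                           
                                                  
                                                  
                                                  
                                                  
                                                  
                                                  
                                                  
                                                  
                                                  
                                                  


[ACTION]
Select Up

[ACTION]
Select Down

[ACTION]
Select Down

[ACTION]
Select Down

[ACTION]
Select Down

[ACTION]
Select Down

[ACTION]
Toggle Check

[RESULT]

 [-] app/                                         
   [-] static/                                    
     [-] api/                                     
       [ ] LICENSE                                
       [ ] types.js                               
>      [x] auth.rs                                
       [ ] tsconfig.json                          
     [-] data/                                    
       [ ] handler.md                             
       [ ] utils.c                                
       [ ] client.md                              
       [x] handler.json                           
                                                  
                                                  
                                                  
                                                  
                                                  
                                                  
                                                  
                                                  
                                                  
                                                  


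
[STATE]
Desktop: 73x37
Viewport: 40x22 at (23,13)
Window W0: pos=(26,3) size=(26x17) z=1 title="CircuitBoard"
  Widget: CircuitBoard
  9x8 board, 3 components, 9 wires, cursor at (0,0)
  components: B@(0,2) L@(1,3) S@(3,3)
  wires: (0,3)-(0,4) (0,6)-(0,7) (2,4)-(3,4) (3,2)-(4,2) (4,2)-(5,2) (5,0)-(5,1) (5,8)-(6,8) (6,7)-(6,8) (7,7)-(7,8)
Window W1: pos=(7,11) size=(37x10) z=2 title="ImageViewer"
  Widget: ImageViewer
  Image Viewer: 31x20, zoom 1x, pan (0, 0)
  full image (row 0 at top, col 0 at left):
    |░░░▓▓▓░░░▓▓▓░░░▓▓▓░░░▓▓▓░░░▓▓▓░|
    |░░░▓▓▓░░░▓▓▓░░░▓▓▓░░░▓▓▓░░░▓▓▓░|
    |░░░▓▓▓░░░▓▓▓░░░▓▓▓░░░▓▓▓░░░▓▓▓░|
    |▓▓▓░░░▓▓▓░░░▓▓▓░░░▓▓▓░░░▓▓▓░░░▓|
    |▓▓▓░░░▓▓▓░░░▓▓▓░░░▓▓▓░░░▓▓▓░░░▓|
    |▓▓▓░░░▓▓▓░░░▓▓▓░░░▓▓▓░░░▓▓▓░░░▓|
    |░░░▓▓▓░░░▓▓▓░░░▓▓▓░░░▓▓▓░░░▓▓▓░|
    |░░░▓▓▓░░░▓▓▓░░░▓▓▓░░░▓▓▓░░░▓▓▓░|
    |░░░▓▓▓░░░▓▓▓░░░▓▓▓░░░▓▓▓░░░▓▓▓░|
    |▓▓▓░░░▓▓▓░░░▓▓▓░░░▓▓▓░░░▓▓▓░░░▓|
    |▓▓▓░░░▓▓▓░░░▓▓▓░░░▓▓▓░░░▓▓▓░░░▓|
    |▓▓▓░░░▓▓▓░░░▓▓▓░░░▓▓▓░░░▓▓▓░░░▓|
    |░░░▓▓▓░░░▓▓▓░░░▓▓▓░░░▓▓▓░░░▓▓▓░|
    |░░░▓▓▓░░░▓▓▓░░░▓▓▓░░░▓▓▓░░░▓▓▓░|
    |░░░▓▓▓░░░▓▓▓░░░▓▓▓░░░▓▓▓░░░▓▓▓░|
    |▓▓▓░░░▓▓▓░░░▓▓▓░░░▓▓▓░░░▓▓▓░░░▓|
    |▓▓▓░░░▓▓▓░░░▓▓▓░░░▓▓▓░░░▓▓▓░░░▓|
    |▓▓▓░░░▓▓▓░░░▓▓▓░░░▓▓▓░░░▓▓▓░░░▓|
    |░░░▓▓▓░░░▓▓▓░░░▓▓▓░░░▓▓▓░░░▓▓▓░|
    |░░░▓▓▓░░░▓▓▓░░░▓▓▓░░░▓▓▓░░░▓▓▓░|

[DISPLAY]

────────────────────┨   ·   ┃           
▓▓▓░░░▓▓▓░░░▓▓▓░    ┃       ┃           
▓▓▓░░░▓▓▓░░░▓▓▓░    ┃       ┃           
▓▓▓░░░▓▓▓░░░▓▓▓░    ┃       ┃           
░░░▓▓▓░░░▓▓▓░░░▓    ┃       ┃           
░░░▓▓▓░░░▓▓▓░░░▓    ┃       ┃           
░░░▓▓▓░░░▓▓▓░░░▓    ┃━━━━━━━┛           
━━━━━━━━━━━━━━━━━━━━┛                   
                                        
                                        
                                        
                                        
                                        
                                        
                                        
                                        
                                        
                                        
                                        
                                        
                                        
                                        


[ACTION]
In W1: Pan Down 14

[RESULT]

────────────────────┨   ·   ┃           
▓▓▓░░░▓▓▓░░░▓▓▓░    ┃       ┃           
░░░▓▓▓░░░▓▓▓░░░▓    ┃       ┃           
░░░▓▓▓░░░▓▓▓░░░▓    ┃       ┃           
░░░▓▓▓░░░▓▓▓░░░▓    ┃       ┃           
▓▓▓░░░▓▓▓░░░▓▓▓░    ┃       ┃           
▓▓▓░░░▓▓▓░░░▓▓▓░    ┃━━━━━━━┛           
━━━━━━━━━━━━━━━━━━━━┛                   
                                        
                                        
                                        
                                        
                                        
                                        
                                        
                                        
                                        
                                        
                                        
                                        
                                        
                                        


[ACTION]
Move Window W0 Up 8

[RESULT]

────────────────────┨       ┃           
▓▓▓░░░▓▓▓░░░▓▓▓░    ┃       ┃           
░░░▓▓▓░░░▓▓▓░░░▓    ┃       ┃           
░░░▓▓▓░░░▓▓▓░░░▓    ┃━━━━━━━┛           
░░░▓▓▓░░░▓▓▓░░░▓    ┃                   
▓▓▓░░░▓▓▓░░░▓▓▓░    ┃                   
▓▓▓░░░▓▓▓░░░▓▓▓░    ┃                   
━━━━━━━━━━━━━━━━━━━━┛                   
                                        
                                        
                                        
                                        
                                        
                                        
                                        
                                        
                                        
                                        
                                        
                                        
                                        
                                        


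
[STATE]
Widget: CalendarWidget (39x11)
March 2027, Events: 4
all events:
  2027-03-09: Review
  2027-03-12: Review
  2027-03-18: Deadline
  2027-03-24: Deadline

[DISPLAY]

               March 2027              
Mo Tu We Th Fr Sa Su                   
 1  2  3  4  5  6  7                   
 8  9* 10 11 12* 13 14                 
15 16 17 18* 19 20 21                  
22 23 24* 25 26 27 28                  
29 30 31                               
                                       
                                       
                                       
                                       


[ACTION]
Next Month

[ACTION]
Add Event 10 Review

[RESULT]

               April 2027              
Mo Tu We Th Fr Sa Su                   
          1  2  3  4                   
 5  6  7  8  9 10* 11                  
12 13 14 15 16 17 18                   
19 20 21 22 23 24 25                   
26 27 28 29 30                         
                                       
                                       
                                       
                                       


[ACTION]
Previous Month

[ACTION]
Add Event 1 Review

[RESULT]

               March 2027              
Mo Tu We Th Fr Sa Su                   
 1*  2  3  4  5  6  7                  
 8  9* 10 11 12* 13 14                 
15 16 17 18* 19 20 21                  
22 23 24* 25 26 27 28                  
29 30 31                               
                                       
                                       
                                       
                                       


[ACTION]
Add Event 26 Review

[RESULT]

               March 2027              
Mo Tu We Th Fr Sa Su                   
 1*  2  3  4  5  6  7                  
 8  9* 10 11 12* 13 14                 
15 16 17 18* 19 20 21                  
22 23 24* 25 26* 27 28                 
29 30 31                               
                                       
                                       
                                       
                                       


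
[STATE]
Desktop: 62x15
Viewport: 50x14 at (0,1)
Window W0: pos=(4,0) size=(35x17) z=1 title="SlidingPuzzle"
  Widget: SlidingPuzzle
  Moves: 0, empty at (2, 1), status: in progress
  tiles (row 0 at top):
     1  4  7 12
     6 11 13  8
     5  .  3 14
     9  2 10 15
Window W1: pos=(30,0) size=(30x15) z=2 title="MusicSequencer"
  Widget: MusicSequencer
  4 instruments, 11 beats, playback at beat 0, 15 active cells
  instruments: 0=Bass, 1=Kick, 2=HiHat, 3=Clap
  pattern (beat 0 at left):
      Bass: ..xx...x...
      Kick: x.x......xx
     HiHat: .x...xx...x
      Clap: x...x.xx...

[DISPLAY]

    ┃ SlidingPuzzle           ┃ MusicSequencer    
    ┠─────────────────────────┠───────────────────
    ┃┌────┬────┬────┬────┐    ┃      ▼1234567890  
    ┃│  1 │  4 │  7 │ 12 │    ┃  Bass··██···█···  
    ┃├────┼────┼────┼────┤    ┃  Kick█·█······██  
    ┃│  6 │ 11 │ 13 │  8 │    ┃ HiHat·█···██···█  
    ┃├────┼────┼────┼────┤    ┃  Clap█···█·██···  
    ┃│  5 │    │  3 │ 14 │    ┃                   
    ┃├────┼────┼────┼────┤    ┃                   
    ┃│  9 │  2 │ 10 │ 15 │    ┃                   
    ┃└────┴────┴────┴────┘    ┃                   
    ┃Moves: 0                 ┃                   
    ┃                         ┃                   
    ┃                         ┗━━━━━━━━━━━━━━━━━━━


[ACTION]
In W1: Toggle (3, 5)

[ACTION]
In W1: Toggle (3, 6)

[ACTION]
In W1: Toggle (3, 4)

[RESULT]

    ┃ SlidingPuzzle           ┃ MusicSequencer    
    ┠─────────────────────────┠───────────────────
    ┃┌────┬────┬────┬────┐    ┃      ▼1234567890  
    ┃│  1 │  4 │  7 │ 12 │    ┃  Bass··██···█···  
    ┃├────┼────┼────┼────┤    ┃  Kick█·█······██  
    ┃│  6 │ 11 │ 13 │  8 │    ┃ HiHat·█···██···█  
    ┃├────┼────┼────┼────┤    ┃  Clap█····█·█···  
    ┃│  5 │    │  3 │ 14 │    ┃                   
    ┃├────┼────┼────┼────┤    ┃                   
    ┃│  9 │  2 │ 10 │ 15 │    ┃                   
    ┃└────┴────┴────┴────┘    ┃                   
    ┃Moves: 0                 ┃                   
    ┃                         ┃                   
    ┃                         ┗━━━━━━━━━━━━━━━━━━━


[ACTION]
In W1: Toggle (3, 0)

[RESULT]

    ┃ SlidingPuzzle           ┃ MusicSequencer    
    ┠─────────────────────────┠───────────────────
    ┃┌────┬────┬────┬────┐    ┃      ▼1234567890  
    ┃│  1 │  4 │  7 │ 12 │    ┃  Bass··██···█···  
    ┃├────┼────┼────┼────┤    ┃  Kick█·█······██  
    ┃│  6 │ 11 │ 13 │  8 │    ┃ HiHat·█···██···█  
    ┃├────┼────┼────┼────┤    ┃  Clap·····█·█···  
    ┃│  5 │    │  3 │ 14 │    ┃                   
    ┃├────┼────┼────┼────┤    ┃                   
    ┃│  9 │  2 │ 10 │ 15 │    ┃                   
    ┃└────┴────┴────┴────┘    ┃                   
    ┃Moves: 0                 ┃                   
    ┃                         ┃                   
    ┃                         ┗━━━━━━━━━━━━━━━━━━━


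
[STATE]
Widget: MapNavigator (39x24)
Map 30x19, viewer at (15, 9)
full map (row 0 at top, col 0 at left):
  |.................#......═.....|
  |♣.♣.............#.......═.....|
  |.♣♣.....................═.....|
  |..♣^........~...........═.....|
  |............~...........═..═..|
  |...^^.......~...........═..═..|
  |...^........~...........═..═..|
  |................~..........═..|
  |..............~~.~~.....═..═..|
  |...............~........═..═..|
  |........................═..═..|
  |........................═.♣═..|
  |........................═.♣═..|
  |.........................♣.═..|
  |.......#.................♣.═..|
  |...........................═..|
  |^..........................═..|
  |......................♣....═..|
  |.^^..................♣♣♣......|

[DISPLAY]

                                       
                                       
                                       
    .................#......═.....     
    ♣.♣.............#.......═.....     
    .♣♣.....................═.....     
    ..♣^........~...........═.....     
    ............~...........═..═..     
    ...^^.......~...........═..═..     
    ...^........~...........═..═..     
    ................~..........═..     
    ..............~~.~~.....═..═..     
    ...............@........═..═..     
    ........................═..═..     
    ........................═.♣═..     
    ........................═.♣═..     
    .........................♣.═..     
    .......#.................♣.═..     
    ...........................═..     
    ^..........................═..     
    ......................♣....═..     
    .^^..................♣♣♣......     
                                       
                                       


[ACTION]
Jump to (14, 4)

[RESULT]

                                       
                                       
                                       
                                       
                                       
                                       
                                       
                                       
     .................#......═.....    
     ♣.♣.............#.......═.....    
     .♣♣.....................═.....    
     ..♣^........~...........═.....    
     ............~.@.........═..═..    
     ...^^.......~...........═..═..    
     ...^........~...........═..═..    
     ................~..........═..    
     ..............~~.~~.....═..═..    
     ...............~........═..═..    
     ........................═..═..    
     ........................═.♣═..    
     ........................═.♣═..    
     .........................♣.═..    
     .......#.................♣.═..    
     ...........................═..    


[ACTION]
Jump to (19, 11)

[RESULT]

                                       
.................#......═.....         
♣.♣.............#.......═.....         
.♣♣.....................═.....         
..♣^........~...........═.....         
............~...........═..═..         
...^^.......~...........═..═..         
...^........~...........═..═..         
................~..........═..         
..............~~.~~.....═..═..         
...............~........═..═..         
........................═..═..         
...................@....═.♣═..         
........................═.♣═..         
.........................♣.═..         
.......#.................♣.═..         
...........................═..         
^..........................═..         
......................♣....═..         
.^^..................♣♣♣......         
                                       
                                       
                                       
                                       


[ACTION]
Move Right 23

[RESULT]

                                       
.......#......═.....                   
......#.......═.....                   
..............═.....                   
..~...........═.....                   
..~...........═..═..                   
..~...........═..═..                   
..~...........═..═..                   
......~..........═..                   
....~~.~~.....═..═..                   
.....~........═..═..                   
..............═..═..                   
..............═.♣═.@                   
..............═.♣═..                   
...............♣.═..                   
...............♣.═..                   
.................═..                   
.................═..                   
............♣....═..                   
...........♣♣♣......                   
                                       
                                       
                                       
                                       


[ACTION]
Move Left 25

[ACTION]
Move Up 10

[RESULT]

                                       
                                       
                                       
                                       
                                       
                                       
                                       
                                       
                                       
                                       
                                       
               .................#......
               ♣.♣.@...........#.......
               .♣♣.....................
               ..♣^........~...........
               ............~...........
               ...^^.......~...........
               ...^........~...........
               ................~.......
               ..............~~.~~.....
               ...............~........
               ........................
               ........................
               ........................


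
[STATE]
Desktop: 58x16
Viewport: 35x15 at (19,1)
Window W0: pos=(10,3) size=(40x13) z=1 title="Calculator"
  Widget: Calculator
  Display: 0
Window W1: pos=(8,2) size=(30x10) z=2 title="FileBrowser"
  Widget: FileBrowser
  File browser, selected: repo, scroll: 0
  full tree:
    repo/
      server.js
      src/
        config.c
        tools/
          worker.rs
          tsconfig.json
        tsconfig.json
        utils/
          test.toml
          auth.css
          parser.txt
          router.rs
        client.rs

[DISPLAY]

                                   
━━━━━━━━━━━━━━━━━━┓                
er                ┃━━━━━━━━━━━┓    
──────────────────┨           ┃    
/                 ┃───────────┨    
.js               ┃          0┃    
c/                ┃           ┃    
                  ┃           ┃    
                  ┃           ┃    
                  ┃           ┃    
━━━━━━━━━━━━━━━━━━┛           ┃    
│ 3 │ - │                     ┃    
┼───┼───┤                     ┃    
│ = │ + │                     ┃    
━━━━━━━━━━━━━━━━━━━━━━━━━━━━━━┛    


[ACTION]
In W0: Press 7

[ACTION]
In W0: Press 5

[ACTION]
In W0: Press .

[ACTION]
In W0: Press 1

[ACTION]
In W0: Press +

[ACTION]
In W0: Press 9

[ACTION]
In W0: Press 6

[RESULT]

                                   
━━━━━━━━━━━━━━━━━━┓                
er                ┃━━━━━━━━━━━┓    
──────────────────┨           ┃    
/                 ┃───────────┨    
.js               ┃         96┃    
c/                ┃           ┃    
                  ┃           ┃    
                  ┃           ┃    
                  ┃           ┃    
━━━━━━━━━━━━━━━━━━┛           ┃    
│ 3 │ - │                     ┃    
┼───┼───┤                     ┃    
│ = │ + │                     ┃    
━━━━━━━━━━━━━━━━━━━━━━━━━━━━━━┛    
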